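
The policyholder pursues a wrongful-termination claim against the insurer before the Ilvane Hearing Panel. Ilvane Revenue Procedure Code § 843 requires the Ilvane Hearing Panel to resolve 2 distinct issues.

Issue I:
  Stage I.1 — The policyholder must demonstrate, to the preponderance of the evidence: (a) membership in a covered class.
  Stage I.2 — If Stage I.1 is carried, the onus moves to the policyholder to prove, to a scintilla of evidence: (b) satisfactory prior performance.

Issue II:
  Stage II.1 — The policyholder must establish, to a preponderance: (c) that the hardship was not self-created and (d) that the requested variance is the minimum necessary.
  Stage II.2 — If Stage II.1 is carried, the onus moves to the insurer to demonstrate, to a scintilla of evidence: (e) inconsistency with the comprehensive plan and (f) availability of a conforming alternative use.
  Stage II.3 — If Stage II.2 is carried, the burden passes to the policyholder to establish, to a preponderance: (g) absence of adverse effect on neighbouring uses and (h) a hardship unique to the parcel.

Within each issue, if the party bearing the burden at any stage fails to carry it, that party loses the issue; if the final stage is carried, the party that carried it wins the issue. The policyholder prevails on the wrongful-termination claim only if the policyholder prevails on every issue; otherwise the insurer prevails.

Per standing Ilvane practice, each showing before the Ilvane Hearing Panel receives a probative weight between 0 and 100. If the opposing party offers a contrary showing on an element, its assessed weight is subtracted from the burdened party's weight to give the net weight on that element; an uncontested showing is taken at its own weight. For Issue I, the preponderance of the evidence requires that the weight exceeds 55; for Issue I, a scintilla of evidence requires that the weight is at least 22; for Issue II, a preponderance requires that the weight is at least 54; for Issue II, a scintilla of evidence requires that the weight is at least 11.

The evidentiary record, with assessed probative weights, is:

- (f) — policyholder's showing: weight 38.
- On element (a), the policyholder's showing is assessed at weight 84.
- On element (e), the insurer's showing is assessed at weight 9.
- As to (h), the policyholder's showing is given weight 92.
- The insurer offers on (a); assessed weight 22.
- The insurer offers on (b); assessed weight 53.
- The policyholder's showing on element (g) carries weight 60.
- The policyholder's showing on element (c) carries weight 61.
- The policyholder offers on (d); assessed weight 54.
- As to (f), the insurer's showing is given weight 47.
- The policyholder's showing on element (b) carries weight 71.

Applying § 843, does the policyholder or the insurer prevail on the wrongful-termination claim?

insurer

— Issue I —
Stage I.1 — burden on policyholder; standard: the preponderance of the evidence (weight exceeds 55).
    (a): 84 − 22 = 62 > 55 [met]
  Stage I.1 carried; the burden remains with the policyholder.
Stage I.2 — burden on policyholder; standard: a scintilla of evidence (weight is at least 22).
    (b): 71 − 53 = 18 < 22 [not met]
  Stage I.2 not carried; the policyholder fails its burden.
The insurer prevails on this issue.
— Issue II —
Stage II.1 — burden on policyholder; standard: a preponderance (weight is at least 54).
    (c): 61 ≥ 54 [met]
    (d): 54 ≥ 54 [met]
  Stage II.1 is satisfied; the onus moves to the insurer.
Stage II.2 — burden on insurer; standard: a scintilla of evidence (weight is at least 11).
    (e): 9 < 11 [not met]
    (f): 47 − 38 = 9 < 11 [not met]
  Stage II.2 not carried; the insurer fails its burden.
The analysis ends at Stage II.2; the policyholder prevails on this issue.
Per-issue: Issue I → insurer; Issue II → policyholder. The policyholder must prevail on every issue; overall, the insurer prevails.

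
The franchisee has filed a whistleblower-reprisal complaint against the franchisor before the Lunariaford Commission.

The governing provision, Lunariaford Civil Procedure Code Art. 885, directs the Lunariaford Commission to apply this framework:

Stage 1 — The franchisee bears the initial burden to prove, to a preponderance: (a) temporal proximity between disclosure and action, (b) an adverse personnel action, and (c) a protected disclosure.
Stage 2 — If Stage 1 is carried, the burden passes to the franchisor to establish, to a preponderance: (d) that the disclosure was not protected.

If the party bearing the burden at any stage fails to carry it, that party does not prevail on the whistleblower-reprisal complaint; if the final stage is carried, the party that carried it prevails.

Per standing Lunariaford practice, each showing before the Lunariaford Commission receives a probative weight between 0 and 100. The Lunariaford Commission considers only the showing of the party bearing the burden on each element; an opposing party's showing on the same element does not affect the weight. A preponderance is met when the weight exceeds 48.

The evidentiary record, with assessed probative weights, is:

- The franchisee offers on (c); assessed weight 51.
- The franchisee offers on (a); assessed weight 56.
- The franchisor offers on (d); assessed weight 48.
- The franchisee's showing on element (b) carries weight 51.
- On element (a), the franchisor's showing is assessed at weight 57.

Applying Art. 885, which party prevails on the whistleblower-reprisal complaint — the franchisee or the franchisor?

franchisee

At Stage 1 the franchisee must meet a preponderance (weight exceeds 48): on (a) the weight is 56 (the franchisor's 57 is given no effect), > 48, so (a) meets the standard; on (b) the weight is 51, which does exceed 48, so (b) meets the standard; on (c) the weight is 51, which does exceed 48, so (c) meets the standard.
  Stage 1 is satisfied; the onus moves to the franchisor.
At Stage 2 the franchisor must meet a preponderance (weight exceeds 48): on (d) the weight is 48, ≤ 48, so (d) does not meet the standard.
  The franchisor does not carry Stage 2.
So the franchisee prevails.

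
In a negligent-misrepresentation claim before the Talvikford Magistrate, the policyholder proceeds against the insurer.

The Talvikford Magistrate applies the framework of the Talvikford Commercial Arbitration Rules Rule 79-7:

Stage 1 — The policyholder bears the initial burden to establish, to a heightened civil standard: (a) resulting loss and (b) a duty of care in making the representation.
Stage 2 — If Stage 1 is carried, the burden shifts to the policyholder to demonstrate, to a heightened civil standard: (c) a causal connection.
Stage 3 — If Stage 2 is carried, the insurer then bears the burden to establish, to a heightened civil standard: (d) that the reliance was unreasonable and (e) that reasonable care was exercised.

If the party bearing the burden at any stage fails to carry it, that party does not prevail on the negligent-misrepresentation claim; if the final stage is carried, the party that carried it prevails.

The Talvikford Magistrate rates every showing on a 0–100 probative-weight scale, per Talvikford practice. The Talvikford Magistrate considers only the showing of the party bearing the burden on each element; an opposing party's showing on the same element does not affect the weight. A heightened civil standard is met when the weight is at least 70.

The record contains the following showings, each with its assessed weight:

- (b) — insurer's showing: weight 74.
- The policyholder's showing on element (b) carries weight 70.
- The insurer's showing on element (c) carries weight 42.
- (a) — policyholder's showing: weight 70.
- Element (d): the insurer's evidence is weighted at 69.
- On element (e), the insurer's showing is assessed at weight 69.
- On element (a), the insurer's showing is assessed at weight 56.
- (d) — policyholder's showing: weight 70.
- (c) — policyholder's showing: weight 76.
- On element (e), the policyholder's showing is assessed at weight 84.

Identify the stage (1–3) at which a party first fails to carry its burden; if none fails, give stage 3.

Stage 1 (policyholder, a heightened civil standard, weight is at least 70): (a) 70 (insurer's 56 disregarded) ≥ 70 — meets; (b) 70 (insurer's 74 disregarded) ≥ 70 — meets.
  Stage 1 is satisfied; the policyholder continues to bear the burden.
Stage 2 (policyholder, a heightened civil standard, weight is at least 70): (c) 76 (insurer's 42 disregarded) ≥ 70 — meets.
  Stage 2 is satisfied; the onus moves to the insurer.
Stage 3 (insurer, a heightened civil standard, weight is at least 70): (d) 69 (policyholder's 70 disregarded) < 70 — fails; (e) 69 (policyholder's 84 disregarded) < 70 — fails.
  Stage 3 not carried; the insurer fails its burden.
The policyholder prevails.

stage 3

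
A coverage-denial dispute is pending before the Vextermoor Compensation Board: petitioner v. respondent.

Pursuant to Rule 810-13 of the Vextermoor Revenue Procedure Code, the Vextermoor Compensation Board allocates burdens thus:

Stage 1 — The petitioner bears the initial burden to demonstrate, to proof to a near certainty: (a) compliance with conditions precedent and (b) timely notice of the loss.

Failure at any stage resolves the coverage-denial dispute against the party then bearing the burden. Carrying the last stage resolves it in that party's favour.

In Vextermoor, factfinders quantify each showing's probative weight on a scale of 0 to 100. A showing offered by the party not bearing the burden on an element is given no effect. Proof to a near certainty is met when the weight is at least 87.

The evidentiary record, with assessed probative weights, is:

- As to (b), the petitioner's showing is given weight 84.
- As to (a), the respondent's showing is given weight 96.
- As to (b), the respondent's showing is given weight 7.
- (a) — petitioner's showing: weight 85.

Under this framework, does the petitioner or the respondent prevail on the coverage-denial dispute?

respondent

At Stage 1 the petitioner must meet proof to a near certainty (weight is at least 87): on (a) the weight is 85 (the respondent's 96 is given no effect), which does not reach 87, so (a) does not meet the standard; on (b) the weight is 84 (the respondent's 7 is given no effect), which does not reach 87, so (b) does not meet the standard.
  Stage 1 not carried; the petitioner fails its burden.
The analysis ends at Stage 1; the respondent prevails.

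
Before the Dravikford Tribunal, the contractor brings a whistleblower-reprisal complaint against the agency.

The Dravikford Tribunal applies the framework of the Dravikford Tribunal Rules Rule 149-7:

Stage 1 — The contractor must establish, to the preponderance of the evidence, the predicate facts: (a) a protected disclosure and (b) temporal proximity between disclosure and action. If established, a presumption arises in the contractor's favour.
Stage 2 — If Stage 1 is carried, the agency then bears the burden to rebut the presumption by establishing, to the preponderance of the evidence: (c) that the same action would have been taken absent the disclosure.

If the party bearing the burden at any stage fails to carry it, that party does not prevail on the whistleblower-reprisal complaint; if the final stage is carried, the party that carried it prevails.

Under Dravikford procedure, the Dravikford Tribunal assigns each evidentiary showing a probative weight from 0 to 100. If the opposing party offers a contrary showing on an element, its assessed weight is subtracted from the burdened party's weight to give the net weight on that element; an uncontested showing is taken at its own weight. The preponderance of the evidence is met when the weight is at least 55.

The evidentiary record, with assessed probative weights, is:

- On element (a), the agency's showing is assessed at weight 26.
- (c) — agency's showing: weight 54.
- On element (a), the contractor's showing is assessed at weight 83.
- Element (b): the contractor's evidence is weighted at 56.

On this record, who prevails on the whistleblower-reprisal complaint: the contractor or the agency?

contractor

At Stage 1 the contractor must meet the preponderance of the evidence (weight is at least 55): on (a) the weight is 83 less the opposing 26 gives net 57, ≥ 55, so (a) meets the standard; on (b) the weight is 56, which does reach 55, so (b) meets the standard.
  All elements met. The burden passes to the agency.
At Stage 2 the agency must meet the preponderance of the evidence (weight is at least 55): on (c) the weight is 54, < 55, so (c) does not meet the standard.
  Stage 2 not carried; the agency fails its burden.
So the contractor prevails.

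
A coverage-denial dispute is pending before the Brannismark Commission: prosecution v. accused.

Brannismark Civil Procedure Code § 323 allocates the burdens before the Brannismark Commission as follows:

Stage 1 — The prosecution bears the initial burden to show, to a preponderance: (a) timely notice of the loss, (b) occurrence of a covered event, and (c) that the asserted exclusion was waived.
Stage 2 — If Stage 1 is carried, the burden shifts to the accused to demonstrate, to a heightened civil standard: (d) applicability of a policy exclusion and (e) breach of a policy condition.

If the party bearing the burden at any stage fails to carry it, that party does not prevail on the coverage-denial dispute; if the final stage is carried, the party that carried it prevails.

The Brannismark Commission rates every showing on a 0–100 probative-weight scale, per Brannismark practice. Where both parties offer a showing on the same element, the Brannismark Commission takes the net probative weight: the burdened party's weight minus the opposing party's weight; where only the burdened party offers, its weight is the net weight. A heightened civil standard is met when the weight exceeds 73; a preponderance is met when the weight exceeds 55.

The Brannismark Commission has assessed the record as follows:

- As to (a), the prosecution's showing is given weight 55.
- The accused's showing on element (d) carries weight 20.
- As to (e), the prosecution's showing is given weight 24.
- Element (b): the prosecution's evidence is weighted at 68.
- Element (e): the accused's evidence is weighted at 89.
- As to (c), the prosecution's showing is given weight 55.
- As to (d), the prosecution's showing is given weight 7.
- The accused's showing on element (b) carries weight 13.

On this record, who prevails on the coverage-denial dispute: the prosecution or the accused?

Stage 1 (prosecution, a preponderance, weight exceeds 55): (a) 55 ≤ 55 — fails; (b) net 68−13=55 ≤ 55 — fails; (c) 55 ≤ 55 — fails.
  Stage 1 not carried; the prosecution fails its burden.
So the accused prevails.

accused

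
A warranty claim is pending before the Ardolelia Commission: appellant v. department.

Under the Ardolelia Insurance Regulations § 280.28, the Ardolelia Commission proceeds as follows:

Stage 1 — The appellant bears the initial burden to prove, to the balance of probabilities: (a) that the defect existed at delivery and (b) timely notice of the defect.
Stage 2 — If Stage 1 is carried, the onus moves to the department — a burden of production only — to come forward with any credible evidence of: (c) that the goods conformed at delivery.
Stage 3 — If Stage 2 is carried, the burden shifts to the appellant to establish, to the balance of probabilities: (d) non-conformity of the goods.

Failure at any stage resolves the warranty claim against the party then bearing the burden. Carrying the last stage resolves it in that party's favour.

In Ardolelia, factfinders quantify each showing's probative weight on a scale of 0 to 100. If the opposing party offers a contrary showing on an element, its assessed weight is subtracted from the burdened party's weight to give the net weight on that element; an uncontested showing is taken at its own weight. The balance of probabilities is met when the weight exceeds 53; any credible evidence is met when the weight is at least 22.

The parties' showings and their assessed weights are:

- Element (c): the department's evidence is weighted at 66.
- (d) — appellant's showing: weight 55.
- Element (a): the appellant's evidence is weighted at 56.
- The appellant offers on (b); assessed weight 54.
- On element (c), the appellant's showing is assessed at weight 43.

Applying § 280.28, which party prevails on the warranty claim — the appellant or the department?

At Stage 1 the appellant must meet the balance of probabilities (weight exceeds 53): on (a) the weight is 56, > 53, so (a) meets the standard; on (b) the weight is 54, > 53, so (b) meets the standard.
  Stage 1 is satisfied; the onus moves to the department.
At Stage 2 the department must meet any credible evidence (weight is at least 22): on (c) the weight is 66 less the opposing 43 gives net 23, which does reach 22, so (c) meets the standard.
  Stage 2 is satisfied; the onus moves to the appellant.
At Stage 3 the appellant must meet the balance of probabilities (weight exceeds 53): on (d) the weight is 55, which does exceed 53, so (d) meets the standard.
  The appellant carries the last stage.
With every stage satisfied, the appellant prevails.

appellant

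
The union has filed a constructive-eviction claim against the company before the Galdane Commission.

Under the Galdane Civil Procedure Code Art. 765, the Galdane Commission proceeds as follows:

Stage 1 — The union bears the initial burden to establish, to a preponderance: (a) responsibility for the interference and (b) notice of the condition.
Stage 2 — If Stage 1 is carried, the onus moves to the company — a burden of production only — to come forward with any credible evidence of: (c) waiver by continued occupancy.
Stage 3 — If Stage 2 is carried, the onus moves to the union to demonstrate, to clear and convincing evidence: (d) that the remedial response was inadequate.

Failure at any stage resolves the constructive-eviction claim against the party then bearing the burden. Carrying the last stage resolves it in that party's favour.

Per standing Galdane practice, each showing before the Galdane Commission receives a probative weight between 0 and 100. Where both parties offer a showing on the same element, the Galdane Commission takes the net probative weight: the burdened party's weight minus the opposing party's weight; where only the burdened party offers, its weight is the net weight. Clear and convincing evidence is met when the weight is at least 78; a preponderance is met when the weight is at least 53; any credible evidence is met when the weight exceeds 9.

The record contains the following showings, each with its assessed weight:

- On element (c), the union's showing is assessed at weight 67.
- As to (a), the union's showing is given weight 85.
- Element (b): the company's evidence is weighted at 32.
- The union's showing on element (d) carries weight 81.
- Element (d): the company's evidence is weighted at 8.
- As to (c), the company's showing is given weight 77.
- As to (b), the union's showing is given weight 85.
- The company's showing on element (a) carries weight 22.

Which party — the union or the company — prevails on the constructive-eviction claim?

Stage 1 (union, a preponderance, weight is at least 53): (a) net 85−22=63 ≥ 53 — meets; (b) net 85−32=53 ≥ 53 — meets.
  All elements met. The burden passes to the company.
Stage 2 (company, any credible evidence, weight exceeds 9): (c) net 77−67=10 > 9 — meets.
  Stage 2 carried; the burden shifts to the union.
Stage 3 (union, clear and convincing evidence, weight is at least 78): (d) net 81−8=73 < 78 — fails.
  The union does not carry Stage 3.
The company prevails.

company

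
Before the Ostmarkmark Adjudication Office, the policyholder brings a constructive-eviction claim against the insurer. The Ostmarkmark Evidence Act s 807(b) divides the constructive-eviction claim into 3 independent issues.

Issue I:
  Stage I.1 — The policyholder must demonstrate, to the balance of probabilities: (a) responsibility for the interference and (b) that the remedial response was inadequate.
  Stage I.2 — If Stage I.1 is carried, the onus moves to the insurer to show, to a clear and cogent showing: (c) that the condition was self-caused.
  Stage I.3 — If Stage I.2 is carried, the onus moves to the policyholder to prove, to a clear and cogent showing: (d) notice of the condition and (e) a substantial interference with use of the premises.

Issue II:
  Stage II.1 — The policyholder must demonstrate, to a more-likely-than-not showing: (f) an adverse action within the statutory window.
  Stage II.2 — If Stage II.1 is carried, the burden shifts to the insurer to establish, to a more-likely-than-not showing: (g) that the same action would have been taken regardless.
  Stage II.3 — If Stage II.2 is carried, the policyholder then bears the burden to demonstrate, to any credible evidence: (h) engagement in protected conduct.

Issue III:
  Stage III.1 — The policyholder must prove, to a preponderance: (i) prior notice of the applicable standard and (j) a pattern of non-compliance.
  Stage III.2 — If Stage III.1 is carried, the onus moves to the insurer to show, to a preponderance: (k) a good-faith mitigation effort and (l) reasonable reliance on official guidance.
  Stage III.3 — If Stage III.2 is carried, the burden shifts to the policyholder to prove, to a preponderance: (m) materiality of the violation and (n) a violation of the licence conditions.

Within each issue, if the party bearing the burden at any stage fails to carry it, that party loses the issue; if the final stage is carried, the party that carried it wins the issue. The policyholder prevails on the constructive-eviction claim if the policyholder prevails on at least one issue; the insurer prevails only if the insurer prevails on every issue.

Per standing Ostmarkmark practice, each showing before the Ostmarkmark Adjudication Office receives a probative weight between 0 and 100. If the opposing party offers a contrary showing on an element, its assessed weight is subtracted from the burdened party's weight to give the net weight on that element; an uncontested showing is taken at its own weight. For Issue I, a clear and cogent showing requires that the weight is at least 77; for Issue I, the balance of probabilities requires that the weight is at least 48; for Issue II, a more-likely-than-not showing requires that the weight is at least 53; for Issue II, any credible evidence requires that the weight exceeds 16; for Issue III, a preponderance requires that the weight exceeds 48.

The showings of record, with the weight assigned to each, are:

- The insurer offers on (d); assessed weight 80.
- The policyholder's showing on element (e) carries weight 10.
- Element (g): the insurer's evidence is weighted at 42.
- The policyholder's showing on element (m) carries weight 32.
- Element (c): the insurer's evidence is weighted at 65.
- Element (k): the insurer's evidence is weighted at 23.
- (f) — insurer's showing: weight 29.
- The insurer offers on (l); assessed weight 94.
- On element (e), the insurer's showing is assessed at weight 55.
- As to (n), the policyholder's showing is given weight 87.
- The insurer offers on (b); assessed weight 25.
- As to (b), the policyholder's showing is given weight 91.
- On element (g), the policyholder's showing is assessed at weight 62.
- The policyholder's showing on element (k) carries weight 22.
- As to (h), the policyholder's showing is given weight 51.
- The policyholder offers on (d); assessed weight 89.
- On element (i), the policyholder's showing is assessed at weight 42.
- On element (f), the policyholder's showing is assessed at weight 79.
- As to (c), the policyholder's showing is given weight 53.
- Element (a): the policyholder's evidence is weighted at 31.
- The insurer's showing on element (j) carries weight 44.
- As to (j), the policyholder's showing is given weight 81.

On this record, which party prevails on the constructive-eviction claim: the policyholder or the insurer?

insurer

— Issue I —
Stage I.1 — burden on policyholder; standard: the balance of probabilities (weight is at least 48).
    (a): 31 < 48 [not met]
    (b): 91 − 25 = 66 ≥ 48 [met]
  Stage I.1 not carried; the policyholder fails its burden.
The analysis ends at Stage I.1; the insurer prevails on this issue.
— Issue II —
Stage II.1 — burden on policyholder; standard: a more-likely-than-not showing (weight is at least 53).
    (f): 79 − 29 = 50 < 53 [not met]
  Stage II.1 not carried; the policyholder fails its burden.
The insurer prevails on this issue.
— Issue III —
Stage III.1 (policyholder, a preponderance, weight exceeds 48): (i) 42 ≤ 48 — fails; (j) net 81−44=37 ≤ 48 — fails.
  Not every element is met, so the policyholder fails to carry Stage III.1.
So the insurer prevails on this issue.
Per-issue: Issue I → insurer; Issue II → insurer; Issue III → insurer. The policyholder must prevail on at least one issue; overall, the insurer prevails.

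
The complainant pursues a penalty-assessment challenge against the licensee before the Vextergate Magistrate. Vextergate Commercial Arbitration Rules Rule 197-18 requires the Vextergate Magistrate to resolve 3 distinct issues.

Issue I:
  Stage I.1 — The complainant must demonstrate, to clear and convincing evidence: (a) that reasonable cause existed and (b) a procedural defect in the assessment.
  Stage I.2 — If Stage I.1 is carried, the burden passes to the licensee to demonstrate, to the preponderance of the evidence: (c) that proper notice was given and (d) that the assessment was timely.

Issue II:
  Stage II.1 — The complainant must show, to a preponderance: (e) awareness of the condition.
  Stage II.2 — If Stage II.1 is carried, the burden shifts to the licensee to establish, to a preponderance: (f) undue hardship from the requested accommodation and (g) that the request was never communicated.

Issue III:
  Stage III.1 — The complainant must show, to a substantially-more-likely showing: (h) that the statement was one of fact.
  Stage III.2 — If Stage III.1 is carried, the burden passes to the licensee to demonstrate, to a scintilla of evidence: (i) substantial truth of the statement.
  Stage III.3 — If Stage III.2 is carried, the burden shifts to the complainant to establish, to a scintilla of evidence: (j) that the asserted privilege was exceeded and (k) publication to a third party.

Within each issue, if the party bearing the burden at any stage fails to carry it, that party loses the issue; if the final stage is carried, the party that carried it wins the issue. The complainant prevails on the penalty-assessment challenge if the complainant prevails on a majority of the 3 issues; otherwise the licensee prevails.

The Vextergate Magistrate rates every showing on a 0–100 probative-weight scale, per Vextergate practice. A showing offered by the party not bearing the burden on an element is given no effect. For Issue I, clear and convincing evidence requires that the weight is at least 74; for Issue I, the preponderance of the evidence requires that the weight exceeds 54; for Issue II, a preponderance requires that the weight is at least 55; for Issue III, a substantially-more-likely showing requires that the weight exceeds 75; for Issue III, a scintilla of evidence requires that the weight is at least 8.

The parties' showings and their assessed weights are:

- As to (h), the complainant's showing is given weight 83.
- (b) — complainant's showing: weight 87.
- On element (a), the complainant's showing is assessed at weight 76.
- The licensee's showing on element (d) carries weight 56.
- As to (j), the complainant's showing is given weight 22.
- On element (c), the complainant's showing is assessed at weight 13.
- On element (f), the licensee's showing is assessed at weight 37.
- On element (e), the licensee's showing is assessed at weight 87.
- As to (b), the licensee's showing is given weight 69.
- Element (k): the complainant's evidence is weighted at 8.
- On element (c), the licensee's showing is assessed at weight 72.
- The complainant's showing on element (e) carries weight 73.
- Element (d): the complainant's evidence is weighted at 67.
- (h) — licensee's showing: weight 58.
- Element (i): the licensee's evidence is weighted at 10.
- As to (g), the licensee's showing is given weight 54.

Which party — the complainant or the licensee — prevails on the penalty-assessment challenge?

— Issue I —
Stage I.1 (complainant, clear and convincing evidence, weight is at least 74): (a) 76 ≥ 74 — meets; (b) 87 (licensee's 69 disregarded) ≥ 74 — meets.
  All elements met. The burden passes to the licensee.
Stage I.2 (licensee, the preponderance of the evidence, weight exceeds 54): (c) 72 (complainant's 13 disregarded) > 54 — meets; (d) 56 (complainant's 67 disregarded) > 54 — meets.
  The licensee carries the last stage.
All stages carried — the licensee prevails on this issue.
— Issue II —
Stage II.1 — burden on complainant; standard: a preponderance (weight is at least 55).
    (e): 73 (licensee's 87 disregarded) ≥ 55 [met]
  Stage II.1 carried; the burden shifts to the licensee.
Stage II.2 — burden on licensee; standard: a preponderance (weight is at least 55).
    (f): 37 < 55 [not met]
    (g): 54 < 55 [not met]
  The licensee does not carry Stage II.2.
The analysis ends at Stage II.2; the complainant prevails on this issue.
— Issue III —
Stage III.1 (complainant, a substantially-more-likely showing, weight exceeds 75): (h) 83 (licensee's 58 disregarded) > 75 — meets.
  The complainant carries Stage III.1; the licensee now bears the burden.
Stage III.2 (licensee, a scintilla of evidence, weight is at least 8): (i) 10 ≥ 8 — meets.
  All elements met. The burden passes to the complainant.
Stage III.3 (complainant, a scintilla of evidence, weight is at least 8): (j) 22 ≥ 8 — meets; (k) 8 ≥ 8 — meets.
  All elements met at the final stage.
All stages carried — the complainant prevails on this issue.
Per-issue: Issue I → licensee; Issue II → complainant; Issue III → complainant. The complainant must prevail on a majority of issues; overall, the complainant prevails.

complainant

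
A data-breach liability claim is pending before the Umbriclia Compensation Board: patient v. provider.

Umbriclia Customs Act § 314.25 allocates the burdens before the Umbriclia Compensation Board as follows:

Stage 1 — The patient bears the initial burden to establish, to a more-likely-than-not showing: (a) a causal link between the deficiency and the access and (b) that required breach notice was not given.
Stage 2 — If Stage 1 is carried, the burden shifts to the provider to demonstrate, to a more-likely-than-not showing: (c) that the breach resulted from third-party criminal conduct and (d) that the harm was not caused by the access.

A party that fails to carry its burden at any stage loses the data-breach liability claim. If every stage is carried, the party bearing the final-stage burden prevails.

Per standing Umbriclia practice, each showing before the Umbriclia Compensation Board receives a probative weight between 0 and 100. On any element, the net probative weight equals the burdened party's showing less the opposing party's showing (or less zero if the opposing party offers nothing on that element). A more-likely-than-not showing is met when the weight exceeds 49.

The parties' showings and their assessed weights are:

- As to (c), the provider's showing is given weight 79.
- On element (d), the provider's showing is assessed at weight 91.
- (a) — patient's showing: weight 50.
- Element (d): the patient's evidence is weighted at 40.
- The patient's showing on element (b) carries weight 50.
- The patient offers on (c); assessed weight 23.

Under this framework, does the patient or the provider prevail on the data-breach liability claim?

At Stage 1 the patient must meet a more-likely-than-not showing (weight exceeds 49): on (a) the weight is 50, > 49, so (a) meets the standard; on (b) the weight is 50, which does exceed 49, so (b) meets the standard.
  The patient carries Stage 1; the provider now bears the burden.
At Stage 2 the provider must meet a more-likely-than-not showing (weight exceeds 49): on (c) the weight is 79 less the opposing 23 gives net 56, > 49, so (c) meets the standard; on (d) the weight is 91 less the opposing 40 gives net 51, > 49, so (d) meets the standard.
  All elements met at the final stage.
With every stage satisfied, the provider prevails.

provider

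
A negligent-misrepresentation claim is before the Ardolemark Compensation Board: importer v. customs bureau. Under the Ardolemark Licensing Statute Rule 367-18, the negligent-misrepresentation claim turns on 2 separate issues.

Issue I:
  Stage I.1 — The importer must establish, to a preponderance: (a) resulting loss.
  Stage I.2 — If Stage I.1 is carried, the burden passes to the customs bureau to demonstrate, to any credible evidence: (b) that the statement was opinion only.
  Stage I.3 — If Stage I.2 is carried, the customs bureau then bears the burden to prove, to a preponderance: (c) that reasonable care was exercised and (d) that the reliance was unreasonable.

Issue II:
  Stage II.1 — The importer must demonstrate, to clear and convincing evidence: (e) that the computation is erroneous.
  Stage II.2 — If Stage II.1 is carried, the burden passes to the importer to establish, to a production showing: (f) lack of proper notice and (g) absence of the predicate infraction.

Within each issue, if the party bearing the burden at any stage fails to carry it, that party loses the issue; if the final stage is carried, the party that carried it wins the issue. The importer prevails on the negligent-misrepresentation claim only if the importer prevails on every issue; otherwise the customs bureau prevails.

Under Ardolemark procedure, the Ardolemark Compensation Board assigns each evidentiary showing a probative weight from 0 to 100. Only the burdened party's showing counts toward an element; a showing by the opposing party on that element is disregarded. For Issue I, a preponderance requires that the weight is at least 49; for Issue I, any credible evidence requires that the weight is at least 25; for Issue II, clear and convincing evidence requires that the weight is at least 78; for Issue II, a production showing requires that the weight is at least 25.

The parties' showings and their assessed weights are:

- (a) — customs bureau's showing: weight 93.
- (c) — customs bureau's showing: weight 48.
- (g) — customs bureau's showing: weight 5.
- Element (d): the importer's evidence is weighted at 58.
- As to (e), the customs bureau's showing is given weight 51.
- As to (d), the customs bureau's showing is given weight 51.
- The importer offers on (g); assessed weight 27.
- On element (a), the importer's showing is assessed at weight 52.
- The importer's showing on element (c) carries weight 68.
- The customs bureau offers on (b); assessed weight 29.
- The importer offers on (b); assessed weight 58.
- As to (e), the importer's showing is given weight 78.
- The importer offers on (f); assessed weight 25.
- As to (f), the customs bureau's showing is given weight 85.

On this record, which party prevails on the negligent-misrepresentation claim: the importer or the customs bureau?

importer

— Issue I —
Stage I.1 — burden on importer; standard: a preponderance (weight is at least 49).
    (a): 52 (customs bureau's 93 disregarded) ≥ 49 [met]
  Stage I.1 carried; the burden shifts to the customs bureau.
Stage I.2 — burden on customs bureau; standard: any credible evidence (weight is at least 25).
    (b): 29 (importer's 58 disregarded) ≥ 25 [met]
  Stage I.2 is satisfied; the customs bureau continues to bear the burden.
Stage I.3 — burden on customs bureau; standard: a preponderance (weight is at least 49).
    (c): 48 (importer's 68 disregarded) < 49 [not met]
    (d): 51 (importer's 58 disregarded) ≥ 49 [met]
  Not every element is met, so the customs bureau fails to carry Stage I.3.
The analysis ends at Stage I.3; the importer prevails on this issue.
— Issue II —
Stage II.1 (importer, clear and convincing evidence, weight is at least 78): (e) 78 (customs bureau's 51 disregarded) ≥ 78 — meets.
  Stage II.1 is satisfied; the importer continues to bear the burden.
Stage II.2 (importer, a production showing, weight is at least 25): (f) 25 (customs bureau's 85 disregarded) ≥ 25 — meets; (g) 27 (customs bureau's 5 disregarded) ≥ 25 — meets.
  All elements met at the final stage.
With every stage satisfied, the importer prevails on this issue.
Per-issue: Issue I → importer; Issue II → importer. The importer must prevail on every issue; overall, the importer prevails.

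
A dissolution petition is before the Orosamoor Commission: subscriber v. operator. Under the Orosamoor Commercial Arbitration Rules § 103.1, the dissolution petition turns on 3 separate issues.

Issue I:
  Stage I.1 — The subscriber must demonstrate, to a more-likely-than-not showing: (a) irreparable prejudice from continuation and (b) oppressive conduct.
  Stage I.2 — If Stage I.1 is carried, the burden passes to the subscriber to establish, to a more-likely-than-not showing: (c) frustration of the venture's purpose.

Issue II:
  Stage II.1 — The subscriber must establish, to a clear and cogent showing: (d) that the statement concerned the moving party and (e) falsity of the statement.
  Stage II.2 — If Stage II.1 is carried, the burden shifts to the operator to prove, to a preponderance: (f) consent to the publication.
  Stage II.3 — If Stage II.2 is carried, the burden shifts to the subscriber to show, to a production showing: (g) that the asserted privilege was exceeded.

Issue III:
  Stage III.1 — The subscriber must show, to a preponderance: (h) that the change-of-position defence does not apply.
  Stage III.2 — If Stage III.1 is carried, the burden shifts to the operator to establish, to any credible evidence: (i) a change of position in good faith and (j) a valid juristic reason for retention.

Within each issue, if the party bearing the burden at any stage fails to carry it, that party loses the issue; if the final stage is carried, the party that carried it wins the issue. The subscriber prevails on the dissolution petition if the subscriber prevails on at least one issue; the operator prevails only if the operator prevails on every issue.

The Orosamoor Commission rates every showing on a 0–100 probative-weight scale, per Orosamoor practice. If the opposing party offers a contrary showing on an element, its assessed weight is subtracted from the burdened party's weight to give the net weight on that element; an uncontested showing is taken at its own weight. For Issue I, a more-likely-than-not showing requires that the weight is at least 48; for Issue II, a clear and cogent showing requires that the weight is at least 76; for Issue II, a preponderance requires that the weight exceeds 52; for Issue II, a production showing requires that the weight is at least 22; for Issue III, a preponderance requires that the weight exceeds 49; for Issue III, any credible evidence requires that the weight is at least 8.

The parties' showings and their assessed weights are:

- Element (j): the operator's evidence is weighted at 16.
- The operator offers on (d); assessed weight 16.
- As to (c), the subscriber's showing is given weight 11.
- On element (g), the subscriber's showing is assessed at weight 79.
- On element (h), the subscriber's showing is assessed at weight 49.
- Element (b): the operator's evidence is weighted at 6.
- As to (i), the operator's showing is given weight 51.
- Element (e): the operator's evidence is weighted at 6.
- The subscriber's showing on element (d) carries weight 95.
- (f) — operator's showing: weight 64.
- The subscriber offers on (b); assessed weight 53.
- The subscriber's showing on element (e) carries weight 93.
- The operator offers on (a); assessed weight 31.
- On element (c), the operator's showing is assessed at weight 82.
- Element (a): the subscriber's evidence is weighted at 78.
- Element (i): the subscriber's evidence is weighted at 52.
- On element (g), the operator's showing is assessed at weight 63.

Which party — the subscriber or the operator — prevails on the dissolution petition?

— Issue I —
Stage I.1 (subscriber, a more-likely-than-not showing, weight is at least 48): (a) net 78−31=47 < 48 — fails; (b) net 53−6=47 < 48 — fails.
  The subscriber does not carry Stage I.1.
The operator prevails on this issue.
— Issue II —
Stage II.1 (subscriber, a clear and cogent showing, weight is at least 76): (d) net 95−16=79 ≥ 76 — meets; (e) net 93−6=87 ≥ 76 — meets.
  All elements met. The burden passes to the operator.
Stage II.2 (operator, a preponderance, weight exceeds 52): (f) 64 > 52 — meets.
  All elements met. The burden passes to the subscriber.
Stage II.3 (subscriber, a production showing, weight is at least 22): (g) net 79−63=16 < 22 — fails.
  Stage II.3 not carried; the subscriber fails its burden.
The analysis ends at Stage II.3; the operator prevails on this issue.
— Issue III —
At Stage III.1 the subscriber must meet a preponderance (weight exceeds 49): on (h) the weight is 49, which does not exceed 49, so (h) does not meet the standard.
  The subscriber does not carry Stage III.1.
The analysis ends at Stage III.1; the operator prevails on this issue.
Per-issue: Issue I → operator; Issue II → operator; Issue III → operator. The subscriber must prevail on at least one issue; overall, the operator prevails.

operator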